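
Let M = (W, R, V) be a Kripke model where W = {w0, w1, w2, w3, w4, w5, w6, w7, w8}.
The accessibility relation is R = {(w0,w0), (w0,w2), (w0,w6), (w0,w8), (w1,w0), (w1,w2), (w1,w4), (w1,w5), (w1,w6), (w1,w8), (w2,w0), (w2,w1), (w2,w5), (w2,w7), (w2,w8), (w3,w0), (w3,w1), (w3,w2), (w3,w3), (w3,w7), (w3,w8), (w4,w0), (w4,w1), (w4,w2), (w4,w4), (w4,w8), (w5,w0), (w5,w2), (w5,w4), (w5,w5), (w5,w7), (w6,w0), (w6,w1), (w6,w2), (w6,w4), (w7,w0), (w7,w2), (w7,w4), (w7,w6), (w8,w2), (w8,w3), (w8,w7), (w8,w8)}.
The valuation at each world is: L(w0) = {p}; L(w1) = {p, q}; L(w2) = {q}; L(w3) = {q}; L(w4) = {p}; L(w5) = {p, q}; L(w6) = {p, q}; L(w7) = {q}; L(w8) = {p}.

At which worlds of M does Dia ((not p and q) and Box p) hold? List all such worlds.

none

Let φ = Dia ((not p and q) and Box p). Evaluate φ at each world:
  w0 (successors {w0, w2, w6, w8}): φ is false.
  w1 (successors {w0, w2, w4, w5, w6, w8}): φ is false.
  w2 (successors {w0, w1, w5, w7, w8}): φ is false.
  w3 (successors {w0, w1, w2, w3, w7, w8}): φ is false.
  w4 (successors {w0, w1, w2, w4, w8}): φ is false.
  w5 (successors {w0, w2, w4, w5, w7}): φ is false.
  w6 (successors {w0, w1, w2, w4}): φ is false.
  w7 (successors {w0, w2, w4, w6}): φ is false.
  w8 (successors {w2, w3, w7, w8}): φ is false.
For instance, at w3:
  At w3: Dia ((not p and q) and Box p) requires (not p and q) and Box p at some successor in {w0, w1, w2, w3, w7, w8}.
    At w0: (not p and q) and Box p is false.
    At w1: (not p and q) and Box p is false.
    At w2: (not p and q) and Box p is false.
    At w3: (not p and q) and Box p is false.
    At w7: (not p and q) and Box p is false.
    At w8: (not p and q) and Box p is false.
  So Dia ((not p and q) and Box p) is false at w3.
Satisfying worlds: none.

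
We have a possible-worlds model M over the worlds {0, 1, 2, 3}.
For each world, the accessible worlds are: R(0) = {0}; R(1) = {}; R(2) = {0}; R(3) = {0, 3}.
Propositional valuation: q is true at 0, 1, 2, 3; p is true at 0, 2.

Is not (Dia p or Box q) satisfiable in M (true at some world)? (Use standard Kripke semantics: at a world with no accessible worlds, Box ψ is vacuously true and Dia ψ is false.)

No

Let φ = not (Dia p or Box q). Evaluate φ at each world:
  0 (successors {0}): φ is false.
  1 (successors ∅): φ is false.
  2 (successors {0}): φ is false.
  3 (successors {0, 3}): φ is false.
For instance, at 3:
  At 3: Dia p or Box q is true, so not (Dia p or Box q) is false.
    At 3: Dia p is true, Box q is true, so Dia p or Box q is true.
      At 3: Dia p requires p at some successor in {0, 3}.
        p holds at 0, so Dia p is true at 3.
      At 3: Box q requires q at every successor {0, 3}.
        At 0: q is true.
        At 3: q is true.
      So Box q is true at 3.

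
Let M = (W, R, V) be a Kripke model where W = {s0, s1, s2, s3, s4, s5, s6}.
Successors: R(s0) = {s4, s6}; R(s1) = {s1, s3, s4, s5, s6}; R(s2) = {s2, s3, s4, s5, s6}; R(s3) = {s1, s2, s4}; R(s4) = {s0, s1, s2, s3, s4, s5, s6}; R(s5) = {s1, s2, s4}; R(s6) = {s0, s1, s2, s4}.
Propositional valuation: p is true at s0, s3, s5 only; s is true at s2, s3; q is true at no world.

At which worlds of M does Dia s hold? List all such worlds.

Recall that Dia ψ holds at a world iff ψ holds at some accessible world.
Let φ = Dia s. Evaluate φ at each world:
  s0 (successors {s4, s6}): φ is false.
  s1 (successors {s1, s3, s4, s5, s6}): φ is true.
  s2 (successors {s2, s3, s4, s5, s6}): φ is true.
  s3 (successors {s1, s2, s4}): φ is true.
  s4 (successors {s0, s1, s2, s3, s4, s5, s6}): φ is true.
  s5 (successors {s1, s2, s4}): φ is true.
  s6 (successors {s0, s1, s2, s4}): φ is true.
For instance, at s6:
  At s6: Dia s requires s at some successor in {s0, s1, s2, s4}.
    s holds at s2, so Dia s is true at s6.
Satisfying worlds: {s1, s2, s3, s4, s5, s6}

s1, s2, s3, s4, s5, s6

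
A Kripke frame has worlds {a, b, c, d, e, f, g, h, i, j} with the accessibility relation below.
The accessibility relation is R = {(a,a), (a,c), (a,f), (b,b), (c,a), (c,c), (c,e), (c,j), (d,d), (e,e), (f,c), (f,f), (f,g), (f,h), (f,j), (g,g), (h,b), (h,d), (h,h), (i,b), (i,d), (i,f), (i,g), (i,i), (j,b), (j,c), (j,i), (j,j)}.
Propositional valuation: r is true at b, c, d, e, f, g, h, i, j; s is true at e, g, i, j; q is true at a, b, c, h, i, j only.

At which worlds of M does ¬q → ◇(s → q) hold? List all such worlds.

a, b, c, d, f, h, i, j

Let φ = ¬q → ◇(s → q). Evaluate φ at each world:
  a (successors {a, c, f}): φ is true.
  b (successors {b}): φ is true.
  c (successors {a, c, e, j}): φ is true.
  d (successors {d}): φ is true.
  e (successors {e}): φ is false.
  f (successors {c, f, g, h, j}): φ is true.
  g (successors {g}): φ is false.
  h (successors {b, d, h}): φ is true.
  i (successors {b, d, f, g, i}): φ is true.
  j (successors {b, c, i, j}): φ is true.
For instance, at i:
  At i: ¬q is false, ◇(s → q) is true, so ¬q → ◇(s → q) is true.
    At i: ◇(s → q) requires s → q at some successor in {b, d, f, g, i}.
      s → q holds at b, so ◇(s → q) is true at i.
Satisfying worlds: {a, b, c, d, f, h, i, j}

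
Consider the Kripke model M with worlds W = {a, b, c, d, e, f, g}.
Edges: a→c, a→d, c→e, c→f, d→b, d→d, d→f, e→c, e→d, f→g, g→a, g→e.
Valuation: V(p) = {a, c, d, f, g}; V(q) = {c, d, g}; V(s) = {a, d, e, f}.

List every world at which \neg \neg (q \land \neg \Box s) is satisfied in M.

d

Let φ = \neg \neg (q \land \neg \Box s). Evaluate φ at each world:
  a (successors {c, d}): φ is false.
  b (successors ∅): φ is false.
  c (successors {e, f}): φ is false.
  d (successors {b, d, f}): φ is true.
  e (successors {c, d}): φ is false.
  f (successors {g}): φ is false.
  g (successors {a, e}): φ is false.
For instance, at a:
  At a: \neg (q \land \neg \Box s) is true, so \neg \neg (q \land \neg \Box s) is false.
    At a: q \land \neg \Box s is false, so \neg (q \land \neg \Box s) is true.
      At a: q is false, \neg \Box s is true, so q \land \neg \Box s is false.
Satisfying worlds: {d}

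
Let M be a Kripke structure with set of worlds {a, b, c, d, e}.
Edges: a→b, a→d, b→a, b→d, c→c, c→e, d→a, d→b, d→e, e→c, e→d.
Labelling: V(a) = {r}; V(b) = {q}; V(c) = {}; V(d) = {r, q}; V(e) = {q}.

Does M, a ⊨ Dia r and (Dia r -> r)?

Yes

At a: Dia r is true, Dia r -> r is true, so Dia r and (Dia r -> r) is true.
  At a: Dia r requires r at some successor in {b, d}.
    r holds at d, so Dia r is true at a.
  At a: Dia r is true, r is true, so Dia r -> r is true.
    At a: Dia r requires r at some successor in {b, d}.
      r holds at d, so Dia r is true at a.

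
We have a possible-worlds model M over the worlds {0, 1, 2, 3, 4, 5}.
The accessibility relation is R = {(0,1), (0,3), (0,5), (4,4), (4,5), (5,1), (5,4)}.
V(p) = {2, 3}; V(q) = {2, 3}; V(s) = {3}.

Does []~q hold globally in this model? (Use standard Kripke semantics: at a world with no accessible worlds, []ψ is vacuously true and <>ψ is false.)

Let φ = []~q. Evaluate φ at each world:
  0 (successors {1, 3, 5}): φ is false.
  1 (successors ∅): φ is true.
  2 (successors ∅): φ is true.
  3 (successors ∅): φ is true.
  4 (successors {4, 5}): φ is true.
  5 (successors {1, 4}): φ is true.
Detail at 0 (counterexample):
  At 0: []~q requires ~q at every successor {1, 3, 5}.
    ~q fails at 3, so []~q is false at 0.

No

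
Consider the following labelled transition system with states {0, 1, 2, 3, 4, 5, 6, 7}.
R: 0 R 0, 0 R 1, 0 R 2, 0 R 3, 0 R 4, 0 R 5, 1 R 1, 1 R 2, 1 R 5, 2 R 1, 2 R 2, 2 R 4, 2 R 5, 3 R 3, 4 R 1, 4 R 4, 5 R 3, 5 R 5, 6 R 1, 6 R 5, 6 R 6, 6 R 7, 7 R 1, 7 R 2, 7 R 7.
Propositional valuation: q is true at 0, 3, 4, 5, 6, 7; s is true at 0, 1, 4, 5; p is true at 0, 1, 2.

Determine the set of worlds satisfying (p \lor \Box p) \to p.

Let φ = (p \lor \Box p) \to p. Evaluate φ at each world:
  0 (successors {0, 1, 2, 3, 4, 5}): φ is true.
  1 (successors {1, 2, 5}): φ is true.
  2 (successors {1, 2, 4, 5}): φ is true.
  3 (successors {3}): φ is true.
  4 (successors {1, 4}): φ is true.
  5 (successors {3, 5}): φ is true.
  6 (successors {1, 5, 6, 7}): φ is true.
  7 (successors {1, 2, 7}): φ is true.
For instance, at 4:
  At 4: p \lor \Box p is false, p is false, so (p \lor \Box p) \to p is true.
    At 4: p is false, \Box p is false, so p \lor \Box p is false.
      At 4: \Box p requires p at every successor {1, 4}.
        p fails at 4, so \Box p is false at 4.
Satisfying worlds: {0, 1, 2, 3, 4, 5, 6, 7}

0, 1, 2, 3, 4, 5, 6, 7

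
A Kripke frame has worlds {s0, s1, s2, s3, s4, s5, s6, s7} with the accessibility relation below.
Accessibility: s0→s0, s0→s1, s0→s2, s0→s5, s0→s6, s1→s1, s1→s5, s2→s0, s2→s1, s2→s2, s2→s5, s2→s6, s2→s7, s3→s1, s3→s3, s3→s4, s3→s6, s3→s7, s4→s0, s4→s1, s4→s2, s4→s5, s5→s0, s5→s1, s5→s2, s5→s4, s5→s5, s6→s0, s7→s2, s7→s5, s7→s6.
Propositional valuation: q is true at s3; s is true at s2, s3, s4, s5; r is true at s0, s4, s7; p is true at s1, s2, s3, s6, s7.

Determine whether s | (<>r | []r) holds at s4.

Recall that []ψ holds at a world iff ψ holds at every accessible world, and <>ψ holds iff ψ holds at some accessible world.
At s4: s is true, <>r | []r is true, so s | (<>r | []r) is true.
  At s4: <>r is true, []r is false, so <>r | []r is true.
    At s4: <>r requires r at some successor in {s0, s1, s2, s5}.
      r holds at s0, so <>r is true at s4.
    At s4: []r requires r at every successor {s0, s1, s2, s5}.
      r fails at s1, so []r is false at s4.

Yes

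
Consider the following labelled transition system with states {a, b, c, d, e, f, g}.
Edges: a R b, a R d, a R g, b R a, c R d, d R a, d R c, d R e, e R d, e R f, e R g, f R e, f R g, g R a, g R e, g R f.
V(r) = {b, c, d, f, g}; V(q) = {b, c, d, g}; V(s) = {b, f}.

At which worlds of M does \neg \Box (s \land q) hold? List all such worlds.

a, b, c, d, e, f, g

Recall that \Box ψ holds at a world iff ψ holds at every accessible world, and \Diamond ψ holds iff ψ holds at some accessible world.
Let φ = \neg \Box (s \land q). Evaluate φ at each world:
  a (successors {b, d, g}): φ is true.
  b (successors {a}): φ is true.
  c (successors {d}): φ is true.
  d (successors {a, c, e}): φ is true.
  e (successors {d, f, g}): φ is true.
  f (successors {e, g}): φ is true.
  g (successors {a, e, f}): φ is true.
For instance, at b:
  At b: \Box (s \land q) is false, so \neg \Box (s \land q) is true.
    At b: \Box (s \land q) requires s \land q at every successor {a}.
      s \land q fails at a, so \Box (s \land q) is false at b.
Satisfying worlds: {a, b, c, d, e, f, g}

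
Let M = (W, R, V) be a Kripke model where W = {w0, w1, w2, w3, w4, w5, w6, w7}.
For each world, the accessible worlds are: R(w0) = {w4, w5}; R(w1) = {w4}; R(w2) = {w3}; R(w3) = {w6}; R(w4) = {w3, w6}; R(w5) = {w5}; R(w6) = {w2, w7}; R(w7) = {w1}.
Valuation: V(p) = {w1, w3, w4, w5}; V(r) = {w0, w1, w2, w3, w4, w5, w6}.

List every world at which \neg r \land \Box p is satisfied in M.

w7

Let φ = \neg r \land \Box p. Evaluate φ at each world:
  w0 (successors {w4, w5}): φ is false.
  w1 (successors {w4}): φ is false.
  w2 (successors {w3}): φ is false.
  w3 (successors {w6}): φ is false.
  w4 (successors {w3, w6}): φ is false.
  w5 (successors {w5}): φ is false.
  w6 (successors {w2, w7}): φ is false.
  w7 (successors {w1}): φ is true.
For instance, at w5:
  At w5: \neg r is false, \Box p is true, so \neg r \land \Box p is false.
    At w5: \Box p requires p at every successor {w5}.
      At w5: p is true.
    So \Box p is true at w5.
Satisfying worlds: {w7}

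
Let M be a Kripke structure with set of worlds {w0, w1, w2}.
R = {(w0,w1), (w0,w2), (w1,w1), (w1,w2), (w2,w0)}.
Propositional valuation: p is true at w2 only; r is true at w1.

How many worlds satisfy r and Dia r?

Recall that Dia ψ holds at a world iff ψ holds at some accessible world.
Let φ = r and Dia r. Evaluate φ at each world:
  w0 (successors {w1, w2}): φ is false.
  w1 (successors {w1, w2}): φ is true.
  w2 (successors {w0}): φ is false.
For instance, at w0:
  At w0: r is false, Dia r is true, so r and Dia r is false.
    At w0: Dia r requires r at some successor in {w1, w2}.
      r holds at w1, so Dia r is true at w0.
Satisfying worlds: {w1}

1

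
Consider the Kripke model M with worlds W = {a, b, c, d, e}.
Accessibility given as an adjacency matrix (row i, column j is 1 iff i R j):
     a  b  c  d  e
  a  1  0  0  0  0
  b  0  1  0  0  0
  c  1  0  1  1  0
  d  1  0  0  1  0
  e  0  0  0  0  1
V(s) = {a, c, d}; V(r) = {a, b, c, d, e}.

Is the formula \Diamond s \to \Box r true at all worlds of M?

Yes

Recall that \Box ψ holds at a world iff ψ holds at every accessible world, and \Diamond ψ holds iff ψ holds at some accessible world.
Let φ = \Diamond s \to \Box r. Evaluate φ at each world:
  a (successors {a}): φ is true.
  b (successors {b}): φ is true.
  c (successors {a, c, d}): φ is true.
  d (successors {a, d}): φ is true.
  e (successors {e}): φ is true.
For instance, at a:
  At a: \Diamond s is true, \Box r is true, so \Diamond s \to \Box r is true.
    At a: \Diamond s requires s at some successor in {a}.
      s holds at a, so \Diamond s is true at a.
    At a: \Box r requires r at every successor {a}.
      At a: r is true.
    So \Box r is true at a.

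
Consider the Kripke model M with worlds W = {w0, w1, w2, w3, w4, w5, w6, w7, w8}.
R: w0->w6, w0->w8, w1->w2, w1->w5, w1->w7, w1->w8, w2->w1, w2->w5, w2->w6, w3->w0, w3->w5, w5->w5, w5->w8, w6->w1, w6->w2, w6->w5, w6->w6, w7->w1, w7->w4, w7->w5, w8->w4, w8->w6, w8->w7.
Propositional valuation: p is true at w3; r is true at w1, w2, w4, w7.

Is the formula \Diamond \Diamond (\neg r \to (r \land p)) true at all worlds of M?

Recall that \Diamond ψ holds at a world iff ψ holds at some accessible world.
Let φ = \Diamond \Diamond (\neg r \to (r \land p)). Evaluate φ at each world:
  w0 (successors {w6, w8}): φ is true.
  w1 (successors {w2, w5, w7, w8}): φ is true.
  w2 (successors {w1, w5, w6}): φ is true.
  w3 (successors {w0, w5}): φ is false.
  w4 (successors ∅): φ is false.
  w5 (successors {w5, w8}): φ is true.
  w6 (successors {w1, w2, w5, w6}): φ is true.
  w7 (successors {w1, w4, w5}): φ is true.
  w8 (successors {w4, w6, w7}): φ is true.
Detail at w3 (counterexample):
  At w3: \Diamond \Diamond (\neg r \to (r \land p)) requires \Diamond (\neg r \to (r \land p)) at some successor in {w0, w5}.
    At w0: \Diamond (\neg r \to (r \land p)) is false.
    At w5: \Diamond (\neg r \to (r \land p)) is false.
  So \Diamond \Diamond (\neg r \to (r \land p)) is false at w3.

No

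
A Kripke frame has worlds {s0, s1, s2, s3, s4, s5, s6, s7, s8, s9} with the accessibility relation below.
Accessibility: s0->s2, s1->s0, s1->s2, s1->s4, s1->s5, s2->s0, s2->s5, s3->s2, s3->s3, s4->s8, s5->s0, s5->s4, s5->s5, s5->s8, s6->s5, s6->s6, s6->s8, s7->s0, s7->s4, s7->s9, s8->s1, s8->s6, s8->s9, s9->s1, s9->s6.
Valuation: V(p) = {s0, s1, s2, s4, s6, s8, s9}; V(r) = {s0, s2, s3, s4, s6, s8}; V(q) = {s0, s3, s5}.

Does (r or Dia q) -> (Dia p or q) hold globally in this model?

Recall that Dia ψ holds at a world iff ψ holds at some accessible world.
Let φ = (r or Dia q) -> (Dia p or q). Evaluate φ at each world:
  s0 (successors {s2}): φ is true.
  s1 (successors {s0, s2, s4, s5}): φ is true.
  s2 (successors {s0, s5}): φ is true.
  s3 (successors {s2, s3}): φ is true.
  s4 (successors {s8}): φ is true.
  s5 (successors {s0, s4, s5, s8}): φ is true.
  s6 (successors {s5, s6, s8}): φ is true.
  s7 (successors {s0, s4, s9}): φ is true.
  s8 (successors {s1, s6, s9}): φ is true.
  s9 (successors {s1, s6}): φ is true.
For instance, at s9:
  At s9: r or Dia q is false, Dia p or q is true, so (r or Dia q) -> (Dia p or q) is true.
    At s9: r is false, Dia q is false, so r or Dia q is false.
      At s9: Dia q requires q at some successor in {s1, s6}.
        At s1: q is false.
        At s6: q is false.
      So Dia q is false at s9.
    At s9: Dia p is true, q is false, so Dia p or q is true.
      At s9: Dia p requires p at some successor in {s1, s6}.
        p holds at s1, so Dia p is true at s9.

Yes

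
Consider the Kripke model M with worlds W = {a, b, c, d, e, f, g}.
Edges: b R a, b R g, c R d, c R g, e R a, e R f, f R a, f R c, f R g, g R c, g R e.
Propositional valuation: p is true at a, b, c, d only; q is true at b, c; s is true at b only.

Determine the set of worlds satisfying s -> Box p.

a, c, d, e, f, g

Let φ = s -> Box p. Evaluate φ at each world:
  a (successors ∅): φ is true.
  b (successors {a, g}): φ is false.
  c (successors {d, g}): φ is true.
  d (successors ∅): φ is true.
  e (successors {a, f}): φ is true.
  f (successors {a, c, g}): φ is true.
  g (successors {c, e}): φ is true.
For instance, at e:
  At e: s is false, Box p is false, so s -> Box p is true.
    At e: Box p requires p at every successor {a, f}.
      p fails at f, so Box p is false at e.
Satisfying worlds: {a, c, d, e, f, g}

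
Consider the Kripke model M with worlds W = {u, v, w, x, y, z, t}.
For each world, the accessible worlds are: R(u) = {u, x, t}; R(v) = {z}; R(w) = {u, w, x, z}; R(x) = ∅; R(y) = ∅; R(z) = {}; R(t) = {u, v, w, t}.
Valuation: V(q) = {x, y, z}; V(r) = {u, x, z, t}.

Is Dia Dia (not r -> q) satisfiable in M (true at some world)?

Let φ = Dia Dia (not r -> q). Evaluate φ at each world:
  u (successors {u, x, t}): φ is true.
  v (successors {z}): φ is false.
  w (successors {u, w, x, z}): φ is true.
  x (successors ∅): φ is false.
  y (successors ∅): φ is false.
  z (successors ∅): φ is false.
  t (successors {u, v, w, t}): φ is true.
Detail at u (witness):
  At u: Dia Dia (not r -> q) requires Dia (not r -> q) at some successor in {u, x, t}.
    Dia (not r -> q) holds at u, so Dia Dia (not r -> q) is true at u.
      At u: Dia (not r -> q) requires not r -> q at some successor in {u, x, t}.
        not r -> q holds at u, so Dia (not r -> q) is true at u.

Yes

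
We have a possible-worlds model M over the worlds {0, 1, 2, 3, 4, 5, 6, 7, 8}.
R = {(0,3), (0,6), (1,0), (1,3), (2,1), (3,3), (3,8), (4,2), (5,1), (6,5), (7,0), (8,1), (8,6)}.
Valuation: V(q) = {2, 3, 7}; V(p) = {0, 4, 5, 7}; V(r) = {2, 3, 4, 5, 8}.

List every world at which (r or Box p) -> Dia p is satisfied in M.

0, 1, 6, 7

Recall that Box ψ holds at a world iff ψ holds at every accessible world, and Dia ψ holds iff ψ holds at some accessible world.
Let φ = (r or Box p) -> Dia p. Evaluate φ at each world:
  0 (successors {3, 6}): φ is true.
  1 (successors {0, 3}): φ is true.
  2 (successors {1}): φ is false.
  3 (successors {3, 8}): φ is false.
  4 (successors {2}): φ is false.
  5 (successors {1}): φ is false.
  6 (successors {5}): φ is true.
  7 (successors {0}): φ is true.
  8 (successors {1, 6}): φ is false.
For instance, at 6:
  At 6: r or Box p is true, Dia p is true, so (r or Box p) -> Dia p is true.
    At 6: r is false, Box p is true, so r or Box p is true.
      At 6: Box p requires p at every successor {5}.
        At 5: p is true.
      So Box p is true at 6.
    At 6: Dia p requires p at some successor in {5}.
      p holds at 5, so Dia p is true at 6.
Satisfying worlds: {0, 1, 6, 7}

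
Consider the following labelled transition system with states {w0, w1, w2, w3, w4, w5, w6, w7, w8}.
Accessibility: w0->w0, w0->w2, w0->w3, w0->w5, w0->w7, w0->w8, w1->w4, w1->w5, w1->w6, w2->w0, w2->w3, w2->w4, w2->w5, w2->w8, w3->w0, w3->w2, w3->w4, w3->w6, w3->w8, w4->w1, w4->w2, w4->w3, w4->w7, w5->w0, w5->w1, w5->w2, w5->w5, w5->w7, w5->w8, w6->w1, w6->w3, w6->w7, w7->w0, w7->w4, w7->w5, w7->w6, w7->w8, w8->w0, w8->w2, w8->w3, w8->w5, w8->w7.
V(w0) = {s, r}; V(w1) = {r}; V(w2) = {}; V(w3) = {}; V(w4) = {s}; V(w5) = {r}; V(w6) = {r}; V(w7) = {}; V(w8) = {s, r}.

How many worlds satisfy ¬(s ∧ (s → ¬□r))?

Let φ = ¬(s ∧ (s → ¬□r)). Evaluate φ at each world:
  w0 (successors {w0, w2, w3, w5, w7, w8}): φ is false.
  w1 (successors {w4, w5, w6}): φ is true.
  w2 (successors {w0, w3, w4, w5, w8}): φ is true.
  w3 (successors {w0, w2, w4, w6, w8}): φ is true.
  w4 (successors {w1, w2, w3, w7}): φ is false.
  w5 (successors {w0, w1, w2, w5, w7, w8}): φ is true.
  w6 (successors {w1, w3, w7}): φ is true.
  w7 (successors {w0, w4, w5, w6, w8}): φ is true.
  w8 (successors {w0, w2, w3, w5, w7}): φ is false.
For instance, at w5:
  At w5: s ∧ (s → ¬□r) is false, so ¬(s ∧ (s → ¬□r)) is true.
    At w5: s is false, s → ¬□r is true, so s ∧ (s → ¬□r) is false.
      At w5: s is false, ¬□r is true, so s → ¬□r is true.
Satisfying worlds: {w1, w2, w3, w5, w6, w7}

6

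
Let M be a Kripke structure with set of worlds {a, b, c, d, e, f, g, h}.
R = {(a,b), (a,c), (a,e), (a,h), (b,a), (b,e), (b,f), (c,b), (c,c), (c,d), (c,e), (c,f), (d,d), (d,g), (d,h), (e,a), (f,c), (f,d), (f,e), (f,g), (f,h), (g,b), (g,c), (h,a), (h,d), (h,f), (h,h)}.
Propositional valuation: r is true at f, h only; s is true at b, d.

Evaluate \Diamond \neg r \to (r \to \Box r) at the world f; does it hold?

Recall that \Box ψ holds at a world iff ψ holds at every accessible world, and \Diamond ψ holds iff ψ holds at some accessible world.
At f: \Diamond \neg r is true, r \to \Box r is false, so \Diamond \neg r \to (r \to \Box r) is false.
  At f: \Diamond \neg r requires \neg r at some successor in {c, d, e, g, h}.
    \neg r holds at c, so \Diamond \neg r is true at f.
  At f: r is true, \Box r is false, so r \to \Box r is false.
    At f: \Box r requires r at every successor {c, d, e, g, h}.
      r fails at c, so \Box r is false at f.

No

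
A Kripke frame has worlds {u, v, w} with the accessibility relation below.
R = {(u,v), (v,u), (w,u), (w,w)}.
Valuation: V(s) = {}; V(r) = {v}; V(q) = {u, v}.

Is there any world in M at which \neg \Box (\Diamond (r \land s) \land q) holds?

Let φ = \neg \Box (\Diamond (r \land s) \land q). Evaluate φ at each world:
  u (successors {v}): φ is true.
  v (successors {u}): φ is true.
  w (successors {u, w}): φ is true.
Detail at u (witness):
  At u: \Box (\Diamond (r \land s) \land q) is false, so \neg \Box (\Diamond (r \land s) \land q) is true.
    At u: \Box (\Diamond (r \land s) \land q) requires \Diamond (r \land s) \land q at every successor {v}.
      \Diamond (r \land s) \land q fails at v, so \Box (\Diamond (r \land s) \land q) is false at u.

Yes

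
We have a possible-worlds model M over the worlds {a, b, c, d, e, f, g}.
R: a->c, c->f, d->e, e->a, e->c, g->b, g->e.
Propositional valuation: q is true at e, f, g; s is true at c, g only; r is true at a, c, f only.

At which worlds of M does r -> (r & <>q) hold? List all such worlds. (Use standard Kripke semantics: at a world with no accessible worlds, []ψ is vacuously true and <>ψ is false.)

Let φ = r -> (r & <>q). Evaluate φ at each world:
  a (successors {c}): φ is false.
  b (successors ∅): φ is true.
  c (successors {f}): φ is true.
  d (successors {e}): φ is true.
  e (successors {a, c}): φ is true.
  f (successors ∅): φ is false.
  g (successors {b, e}): φ is true.
For instance, at c:
  At c: r is true, r & <>q is true, so r -> (r & <>q) is true.
    At c: r is true, <>q is true, so r & <>q is true.
      At c: <>q requires q at some successor in {f}.
        q holds at f, so <>q is true at c.
Satisfying worlds: {b, c, d, e, g}

b, c, d, e, g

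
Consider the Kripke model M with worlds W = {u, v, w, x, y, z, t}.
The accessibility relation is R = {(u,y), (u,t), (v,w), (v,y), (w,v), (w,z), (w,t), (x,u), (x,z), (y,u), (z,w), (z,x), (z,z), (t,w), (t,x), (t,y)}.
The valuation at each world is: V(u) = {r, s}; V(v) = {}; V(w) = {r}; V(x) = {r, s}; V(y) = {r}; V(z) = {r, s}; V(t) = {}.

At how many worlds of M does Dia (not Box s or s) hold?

Let φ = Dia (not Box s or s). Evaluate φ at each world:
  u (successors {y, t}): φ is true.
  v (successors {w, y}): φ is true.
  w (successors {v, z, t}): φ is true.
  x (successors {u, z}): φ is true.
  y (successors {u}): φ is true.
  z (successors {w, x, z}): φ is true.
  t (successors {w, x, y}): φ is true.
For instance, at y:
  At y: Dia (not Box s or s) requires not Box s or s at some successor in {u}.
    not Box s or s holds at u, so Dia (not Box s or s) is true at y.
      At u: not Box s is true, s is true, so not Box s or s is true.
Satisfying worlds: {u, v, w, x, y, z, t}

7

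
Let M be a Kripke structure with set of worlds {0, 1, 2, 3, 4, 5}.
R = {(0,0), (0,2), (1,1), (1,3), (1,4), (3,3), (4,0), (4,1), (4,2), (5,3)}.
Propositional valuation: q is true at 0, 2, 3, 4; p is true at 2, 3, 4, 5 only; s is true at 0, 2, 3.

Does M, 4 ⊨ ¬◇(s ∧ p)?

Recall that ◇ψ holds at a world iff ψ holds at some accessible world.
At 4: ◇(s ∧ p) is true, so ¬◇(s ∧ p) is false.
  At 4: ◇(s ∧ p) requires s ∧ p at some successor in {0, 1, 2}.
    s ∧ p holds at 2, so ◇(s ∧ p) is true at 4.

No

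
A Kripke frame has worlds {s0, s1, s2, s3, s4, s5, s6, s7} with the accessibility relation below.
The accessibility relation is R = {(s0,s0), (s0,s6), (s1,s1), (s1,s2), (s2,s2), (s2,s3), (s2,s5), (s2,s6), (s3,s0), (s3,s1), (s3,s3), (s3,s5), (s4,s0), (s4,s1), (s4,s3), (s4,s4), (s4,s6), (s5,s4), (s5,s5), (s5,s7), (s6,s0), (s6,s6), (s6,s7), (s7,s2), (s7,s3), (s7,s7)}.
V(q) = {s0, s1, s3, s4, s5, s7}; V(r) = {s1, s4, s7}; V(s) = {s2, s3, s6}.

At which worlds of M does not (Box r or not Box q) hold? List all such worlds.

s3, s5

Let φ = not (Box r or not Box q). Evaluate φ at each world:
  s0 (successors {s0, s6}): φ is false.
  s1 (successors {s1, s2}): φ is false.
  s2 (successors {s2, s3, s5, s6}): φ is false.
  s3 (successors {s0, s1, s3, s5}): φ is true.
  s4 (successors {s0, s1, s3, s4, s6}): φ is false.
  s5 (successors {s4, s5, s7}): φ is true.
  s6 (successors {s0, s6, s7}): φ is false.
  s7 (successors {s2, s3, s7}): φ is false.
For instance, at s7:
  At s7: Box r or not Box q is true, so not (Box r or not Box q) is false.
    At s7: Box r is false, not Box q is true, so Box r or not Box q is true.
      At s7: Box r requires r at every successor {s2, s3, s7}.
        r fails at s2, so Box r is false at s7.
      At s7: Box q is false, so not Box q is true.
Satisfying worlds: {s3, s5}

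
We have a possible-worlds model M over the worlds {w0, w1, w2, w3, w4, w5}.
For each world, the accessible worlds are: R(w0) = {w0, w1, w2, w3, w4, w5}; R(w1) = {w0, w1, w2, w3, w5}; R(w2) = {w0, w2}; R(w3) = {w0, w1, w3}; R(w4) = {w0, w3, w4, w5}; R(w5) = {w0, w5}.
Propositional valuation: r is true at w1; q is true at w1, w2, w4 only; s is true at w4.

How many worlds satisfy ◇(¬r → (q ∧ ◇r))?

3

Recall that ◇ψ holds at a world iff ψ holds at some accessible world.
Let φ = ◇(¬r → (q ∧ ◇r)). Evaluate φ at each world:
  w0 (successors {w0, w1, w2, w3, w4, w5}): φ is true.
  w1 (successors {w0, w1, w2, w3, w5}): φ is true.
  w2 (successors {w0, w2}): φ is false.
  w3 (successors {w0, w1, w3}): φ is true.
  w4 (successors {w0, w3, w4, w5}): φ is false.
  w5 (successors {w0, w5}): φ is false.
For instance, at w3:
  At w3: ◇(¬r → (q ∧ ◇r)) requires ¬r → (q ∧ ◇r) at some successor in {w0, w1, w3}.
    ¬r → (q ∧ ◇r) holds at w1, so ◇(¬r → (q ∧ ◇r)) is true at w3.
      At w1: ¬r is false, q ∧ ◇r is true, so ¬r → (q ∧ ◇r) is true.
Satisfying worlds: {w0, w1, w3}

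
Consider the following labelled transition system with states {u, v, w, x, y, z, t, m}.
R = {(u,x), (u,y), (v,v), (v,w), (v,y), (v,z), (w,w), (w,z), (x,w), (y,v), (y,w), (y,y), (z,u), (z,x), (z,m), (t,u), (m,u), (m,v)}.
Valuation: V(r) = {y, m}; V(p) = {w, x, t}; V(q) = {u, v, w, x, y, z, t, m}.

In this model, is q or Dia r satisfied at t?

Yes

At t: q is true, Dia r is false, so q or Dia r is true.
  At t: Dia r requires r at some successor in {u}.
    At u: r is false.
  So Dia r is false at t.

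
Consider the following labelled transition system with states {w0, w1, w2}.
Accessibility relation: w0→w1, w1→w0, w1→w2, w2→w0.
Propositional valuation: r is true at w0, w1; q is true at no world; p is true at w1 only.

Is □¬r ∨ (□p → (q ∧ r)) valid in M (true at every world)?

Let φ = □¬r ∨ (□p → (q ∧ r)). Evaluate φ at each world:
  w0 (successors {w1}): φ is false.
  w1 (successors {w0, w2}): φ is true.
  w2 (successors {w0}): φ is true.
Detail at w0 (counterexample):
  At w0: □¬r is false, □p → (q ∧ r) is false, so □¬r ∨ (□p → (q ∧ r)) is false.
    At w0: □¬r requires ¬r at every successor {w1}.
      ¬r fails at w1, so □¬r is false at w0.
    At w0: □p is true, q ∧ r is false, so □p → (q ∧ r) is false.
      At w0: □p requires p at every successor {w1}.
        At w1: p is true.
      So □p is true at w0.

No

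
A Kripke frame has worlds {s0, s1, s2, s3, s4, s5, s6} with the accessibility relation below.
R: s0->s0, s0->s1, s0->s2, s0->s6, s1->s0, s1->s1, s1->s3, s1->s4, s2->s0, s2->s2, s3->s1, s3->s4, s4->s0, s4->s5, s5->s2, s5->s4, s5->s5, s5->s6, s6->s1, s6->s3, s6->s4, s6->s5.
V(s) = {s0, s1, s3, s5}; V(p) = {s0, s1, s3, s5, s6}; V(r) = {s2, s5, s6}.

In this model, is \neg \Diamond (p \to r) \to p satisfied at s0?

Yes

At s0: \neg \Diamond (p \to r) is false, p is true, so \neg \Diamond (p \to r) \to p is true.
  At s0: \Diamond (p \to r) is true, so \neg \Diamond (p \to r) is false.
    At s0: \Diamond (p \to r) requires p \to r at some successor in {s0, s1, s2, s6}.
      p \to r holds at s2, so \Diamond (p \to r) is true at s0.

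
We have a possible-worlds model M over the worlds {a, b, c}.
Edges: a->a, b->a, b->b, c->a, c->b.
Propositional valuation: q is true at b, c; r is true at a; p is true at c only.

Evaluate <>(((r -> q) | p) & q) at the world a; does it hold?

No

At a: <>(((r -> q) | p) & q) requires ((r -> q) | p) & q at some successor in {a}.
  At a: ((r -> q) | p) & q is false.
So <>(((r -> q) | p) & q) is false at a.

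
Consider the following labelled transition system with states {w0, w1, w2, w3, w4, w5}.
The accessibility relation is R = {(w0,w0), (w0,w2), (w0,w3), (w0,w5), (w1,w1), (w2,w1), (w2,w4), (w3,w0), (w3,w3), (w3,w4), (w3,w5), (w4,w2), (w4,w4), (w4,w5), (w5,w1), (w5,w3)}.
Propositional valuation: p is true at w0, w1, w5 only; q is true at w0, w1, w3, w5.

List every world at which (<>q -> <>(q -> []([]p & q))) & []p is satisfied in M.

w1

Let φ = (<>q -> <>(q -> []([]p & q))) & []p. Evaluate φ at each world:
  w0 (successors {w0, w2, w3, w5}): φ is false.
  w1 (successors {w1}): φ is true.
  w2 (successors {w1, w4}): φ is false.
  w3 (successors {w0, w3, w4, w5}): φ is false.
  w4 (successors {w2, w4, w5}): φ is false.
  w5 (successors {w1, w3}): φ is false.
For instance, at w1:
  At w1: <>q -> <>(q -> []([]p & q)) is true, []p is true, so (<>q -> <>(q -> []([]p & q))) & []p is true.
    At w1: <>q is true, <>(q -> []([]p & q)) is true, so <>q -> <>(q -> []([]p & q)) is true.
      At w1: <>q requires q at some successor in {w1}.
        q holds at w1, so <>q is true at w1.
      At w1: <>(q -> []([]p & q)) requires q -> []([]p & q) at some successor in {w1}.
        q -> []([]p & q) holds at w1, so <>(q -> []([]p & q)) is true at w1.
    At w1: []p requires p at every successor {w1}.
      At w1: p is true.
    So []p is true at w1.
Satisfying worlds: {w1}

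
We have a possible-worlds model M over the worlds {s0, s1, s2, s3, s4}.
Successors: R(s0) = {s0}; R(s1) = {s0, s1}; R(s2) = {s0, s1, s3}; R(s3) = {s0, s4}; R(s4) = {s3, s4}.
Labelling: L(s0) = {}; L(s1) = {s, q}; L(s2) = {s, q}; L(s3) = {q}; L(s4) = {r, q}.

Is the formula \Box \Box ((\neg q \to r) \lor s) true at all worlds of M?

Let φ = \Box \Box ((\neg q \to r) \lor s). Evaluate φ at each world:
  s0 (successors {s0}): φ is false.
  s1 (successors {s0, s1}): φ is false.
  s2 (successors {s0, s1, s3}): φ is false.
  s3 (successors {s0, s4}): φ is false.
  s4 (successors {s3, s4}): φ is false.
Detail at s0 (counterexample):
  At s0: \Box \Box ((\neg q \to r) \lor s) requires \Box ((\neg q \to r) \lor s) at every successor {s0}.
    \Box ((\neg q \to r) \lor s) fails at s0, so \Box \Box ((\neg q \to r) \lor s) is false at s0.
      At s0: \Box ((\neg q \to r) \lor s) requires (\neg q \to r) \lor s at every successor {s0}.
        (\neg q \to r) \lor s fails at s0, so \Box ((\neg q \to r) \lor s) is false at s0.

No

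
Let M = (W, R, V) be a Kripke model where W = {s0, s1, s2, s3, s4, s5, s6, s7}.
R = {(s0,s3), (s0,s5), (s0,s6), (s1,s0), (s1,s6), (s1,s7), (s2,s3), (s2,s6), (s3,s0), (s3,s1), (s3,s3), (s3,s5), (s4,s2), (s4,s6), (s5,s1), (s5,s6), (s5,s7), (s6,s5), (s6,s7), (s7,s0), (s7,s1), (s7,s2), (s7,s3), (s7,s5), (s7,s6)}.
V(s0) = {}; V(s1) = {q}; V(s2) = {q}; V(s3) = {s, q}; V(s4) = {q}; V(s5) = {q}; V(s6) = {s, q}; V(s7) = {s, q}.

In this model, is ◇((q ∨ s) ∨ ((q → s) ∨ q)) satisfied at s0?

Yes

At s0: ◇((q ∨ s) ∨ ((q → s) ∨ q)) requires (q ∨ s) ∨ ((q → s) ∨ q) at some successor in {s3, s5, s6}.
  (q ∨ s) ∨ ((q → s) ∨ q) holds at s3, so ◇((q ∨ s) ∨ ((q → s) ∨ q)) is true at s0.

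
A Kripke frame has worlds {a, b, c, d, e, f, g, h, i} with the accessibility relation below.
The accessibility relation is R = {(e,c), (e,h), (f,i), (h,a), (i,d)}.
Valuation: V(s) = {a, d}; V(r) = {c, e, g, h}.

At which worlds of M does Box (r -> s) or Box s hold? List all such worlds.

Let φ = Box (r -> s) or Box s. Evaluate φ at each world:
  a (successors ∅): φ is true.
  b (successors ∅): φ is true.
  c (successors ∅): φ is true.
  d (successors ∅): φ is true.
  e (successors {c, h}): φ is false.
  f (successors {i}): φ is true.
  g (successors ∅): φ is true.
  h (successors {a}): φ is true.
  i (successors {d}): φ is true.
For instance, at i:
  At i: Box (r -> s) is true, Box s is true, so Box (r -> s) or Box s is true.
    At i: Box (r -> s) requires r -> s at every successor {d}.
      At d: r -> s is true.
    So Box (r -> s) is true at i.
    At i: Box s requires s at every successor {d}.
      At d: s is true.
    So Box s is true at i.
Satisfying worlds: {a, b, c, d, f, g, h, i}

a, b, c, d, f, g, h, i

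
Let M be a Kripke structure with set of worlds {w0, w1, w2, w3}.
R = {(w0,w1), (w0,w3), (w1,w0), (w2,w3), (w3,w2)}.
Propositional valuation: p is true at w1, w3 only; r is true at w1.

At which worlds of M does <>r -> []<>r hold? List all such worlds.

Recall that []ψ holds at a world iff ψ holds at every accessible world, and <>ψ holds iff ψ holds at some accessible world.
Let φ = <>r -> []<>r. Evaluate φ at each world:
  w0 (successors {w1, w3}): φ is false.
  w1 (successors {w0}): φ is true.
  w2 (successors {w3}): φ is true.
  w3 (successors {w2}): φ is true.
For instance, at w2:
  At w2: <>r is false, []<>r is false, so <>r -> []<>r is true.
    At w2: <>r requires r at some successor in {w3}.
      At w3: r is false.
    So <>r is false at w2.
    At w2: []<>r requires <>r at every successor {w3}.
      <>r fails at w3, so []<>r is false at w2.
Satisfying worlds: {w1, w2, w3}

w1, w2, w3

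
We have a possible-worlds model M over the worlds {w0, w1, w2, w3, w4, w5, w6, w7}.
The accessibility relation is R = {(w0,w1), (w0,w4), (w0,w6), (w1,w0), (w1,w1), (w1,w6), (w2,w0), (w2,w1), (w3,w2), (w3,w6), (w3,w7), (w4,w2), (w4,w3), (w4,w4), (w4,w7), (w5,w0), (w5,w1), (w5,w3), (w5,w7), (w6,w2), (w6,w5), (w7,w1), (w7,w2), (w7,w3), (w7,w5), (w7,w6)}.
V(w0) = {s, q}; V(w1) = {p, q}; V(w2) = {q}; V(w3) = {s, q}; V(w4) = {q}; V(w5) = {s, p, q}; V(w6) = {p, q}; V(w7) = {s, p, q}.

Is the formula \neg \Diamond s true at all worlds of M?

No

Let φ = \neg \Diamond s. Evaluate φ at each world:
  w0 (successors {w1, w4, w6}): φ is true.
  w1 (successors {w0, w1, w6}): φ is false.
  w2 (successors {w0, w1}): φ is false.
  w3 (successors {w2, w6, w7}): φ is false.
  w4 (successors {w2, w3, w4, w7}): φ is false.
  w5 (successors {w0, w1, w3, w7}): φ is false.
  w6 (successors {w2, w5}): φ is false.
  w7 (successors {w1, w2, w3, w5, w6}): φ is false.
Detail at w1 (counterexample):
  At w1: \Diamond s is true, so \neg \Diamond s is false.
    At w1: \Diamond s requires s at some successor in {w0, w1, w6}.
      s holds at w0, so \Diamond s is true at w1.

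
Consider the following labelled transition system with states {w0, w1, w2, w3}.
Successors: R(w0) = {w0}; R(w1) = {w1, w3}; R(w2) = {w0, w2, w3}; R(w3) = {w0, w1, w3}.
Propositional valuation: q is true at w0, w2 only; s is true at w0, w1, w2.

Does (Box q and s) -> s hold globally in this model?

Let φ = (Box q and s) -> s. Evaluate φ at each world:
  w0 (successors {w0}): φ is true.
  w1 (successors {w1, w3}): φ is true.
  w2 (successors {w0, w2, w3}): φ is true.
  w3 (successors {w0, w1, w3}): φ is true.
For instance, at w0:
  At w0: Box q and s is true, s is true, so (Box q and s) -> s is true.
    At w0: Box q is true, s is true, so Box q and s is true.
      At w0: Box q requires q at every successor {w0}.
        At w0: q is true.
      So Box q is true at w0.

Yes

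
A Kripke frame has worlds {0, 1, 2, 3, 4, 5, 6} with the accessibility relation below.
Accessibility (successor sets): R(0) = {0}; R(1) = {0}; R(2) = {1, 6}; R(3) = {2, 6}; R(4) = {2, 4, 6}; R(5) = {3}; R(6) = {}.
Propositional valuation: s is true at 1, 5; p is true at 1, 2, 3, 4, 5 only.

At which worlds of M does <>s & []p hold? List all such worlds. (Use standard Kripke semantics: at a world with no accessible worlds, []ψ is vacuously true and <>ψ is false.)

Let φ = <>s & []p. Evaluate φ at each world:
  0 (successors {0}): φ is false.
  1 (successors {0}): φ is false.
  2 (successors {1, 6}): φ is false.
  3 (successors {2, 6}): φ is false.
  4 (successors {2, 4, 6}): φ is false.
  5 (successors {3}): φ is false.
  6 (successors ∅): φ is false.
For instance, at 0:
  At 0: <>s is false, []p is false, so <>s & []p is false.
    At 0: <>s requires s at some successor in {0}.
      At 0: s is false.
    So <>s is false at 0.
    At 0: []p requires p at every successor {0}.
      p fails at 0, so []p is false at 0.
Satisfying worlds: none.

none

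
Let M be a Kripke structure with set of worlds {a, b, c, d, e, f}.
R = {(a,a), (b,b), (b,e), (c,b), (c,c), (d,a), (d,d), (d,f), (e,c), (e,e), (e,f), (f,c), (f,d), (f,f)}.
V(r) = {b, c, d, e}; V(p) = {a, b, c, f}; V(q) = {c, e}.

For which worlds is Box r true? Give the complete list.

Let φ = Box r. Evaluate φ at each world:
  a (successors {a}): φ is false.
  b (successors {b, e}): φ is true.
  c (successors {b, c}): φ is true.
  d (successors {a, d, f}): φ is false.
  e (successors {c, e, f}): φ is false.
  f (successors {c, d, f}): φ is false.
For instance, at f:
  At f: Box r requires r at every successor {c, d, f}.
    r fails at f, so Box r is false at f.
Satisfying worlds: {b, c}

b, c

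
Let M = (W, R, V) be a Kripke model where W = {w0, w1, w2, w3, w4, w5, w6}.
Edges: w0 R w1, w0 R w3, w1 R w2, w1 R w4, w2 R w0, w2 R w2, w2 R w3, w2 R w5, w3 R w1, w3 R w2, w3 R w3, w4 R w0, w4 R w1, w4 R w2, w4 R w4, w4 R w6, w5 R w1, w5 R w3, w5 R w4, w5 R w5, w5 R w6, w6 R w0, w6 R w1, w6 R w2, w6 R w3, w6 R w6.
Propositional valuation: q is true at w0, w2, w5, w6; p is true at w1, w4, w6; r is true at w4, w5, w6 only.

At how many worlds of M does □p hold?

0

Recall that □ψ holds at a world iff ψ holds at every accessible world, and ◇ψ holds iff ψ holds at some accessible world.
Let φ = □p. Evaluate φ at each world:
  w0 (successors {w1, w3}): φ is false.
  w1 (successors {w2, w4}): φ is false.
  w2 (successors {w0, w2, w3, w5}): φ is false.
  w3 (successors {w1, w2, w3}): φ is false.
  w4 (successors {w0, w1, w2, w4, w6}): φ is false.
  w5 (successors {w1, w3, w4, w5, w6}): φ is false.
  w6 (successors {w0, w1, w2, w3, w6}): φ is false.
For instance, at w0:
  At w0: □p requires p at every successor {w1, w3}.
    p fails at w3, so □p is false at w0.
Satisfying worlds: none.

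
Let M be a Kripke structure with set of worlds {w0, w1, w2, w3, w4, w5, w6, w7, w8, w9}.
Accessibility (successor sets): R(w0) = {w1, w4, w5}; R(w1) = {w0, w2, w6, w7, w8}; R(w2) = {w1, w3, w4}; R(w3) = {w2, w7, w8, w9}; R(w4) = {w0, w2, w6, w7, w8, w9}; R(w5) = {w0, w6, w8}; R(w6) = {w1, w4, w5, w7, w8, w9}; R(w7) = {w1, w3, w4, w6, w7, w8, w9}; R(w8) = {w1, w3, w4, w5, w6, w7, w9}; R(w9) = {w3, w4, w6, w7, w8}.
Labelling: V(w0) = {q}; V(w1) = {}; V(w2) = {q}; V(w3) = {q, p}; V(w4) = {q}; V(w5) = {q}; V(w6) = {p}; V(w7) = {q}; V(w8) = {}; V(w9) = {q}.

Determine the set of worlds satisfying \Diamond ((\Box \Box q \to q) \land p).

w1, w2, w4, w5, w7, w8, w9

Let φ = \Diamond ((\Box \Box q \to q) \land p). Evaluate φ at each world:
  w0 (successors {w1, w4, w5}): φ is false.
  w1 (successors {w0, w2, w6, w7, w8}): φ is true.
  w2 (successors {w1, w3, w4}): φ is true.
  w3 (successors {w2, w7, w8, w9}): φ is false.
  w4 (successors {w0, w2, w6, w7, w8, w9}): φ is true.
  w5 (successors {w0, w6, w8}): φ is true.
  w6 (successors {w1, w4, w5, w7, w8, w9}): φ is false.
  w7 (successors {w1, w3, w4, w6, w7, w8, w9}): φ is true.
  w8 (successors {w1, w3, w4, w5, w6, w7, w9}): φ is true.
  w9 (successors {w3, w4, w6, w7, w8}): φ is true.
For instance, at w8:
  At w8: \Diamond ((\Box \Box q \to q) \land p) requires (\Box \Box q \to q) \land p at some successor in {w1, w3, w4, w5, w6, w7, w9}.
    (\Box \Box q \to q) \land p holds at w3, so \Diamond ((\Box \Box q \to q) \land p) is true at w8.
      At w3: \Box \Box q \to q is true, p is true, so (\Box \Box q \to q) \land p is true.
Satisfying worlds: {w1, w2, w4, w5, w7, w8, w9}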